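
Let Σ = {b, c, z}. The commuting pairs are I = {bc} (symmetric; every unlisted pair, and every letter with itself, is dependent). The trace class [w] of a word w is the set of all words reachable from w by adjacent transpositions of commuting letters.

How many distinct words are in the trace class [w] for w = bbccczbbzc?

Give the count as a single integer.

10

0(b) covers ∅
1(b) covers 0:b
2(c) covers ∅
3(c) covers 2:c
4(c) covers 3:c
5(z) covers 1:b, 4:c
6(b) covers 5:z
7(b) covers 6:b
8(z) covers 7:b
9(c) covers 8:z
floor of heap: 0:b, 2:c
completions by unplaced set U, small U first (add the entries for U minus each lowest piece of U):
  |U|=1: {9}:1
  |U|=2: {8,9}:1
  |U|=3: {7,8,9}:1
  |U|=4: {6,7,8,9}:1
  |U|=5: {5,6,7,8,9}:1
  |U|=6: {1,5,6,7,8,9}:1  {4,5,6,7,8,9}:1
  |U|=7: {0,1,5,6,7,8,9}:1  {1,4,5,6,7,8,9}:2  {3,4,5,6,7,8,9}:1
  |U|=8: {0,1,4,5,6,7,8,9}:3  {1,3,4,5,6,7,8,9}:3  {2,3,4,5,6,7,8,9}:1
  start at 0(b): 4
  start at 2(c): 6
sum over floor = 10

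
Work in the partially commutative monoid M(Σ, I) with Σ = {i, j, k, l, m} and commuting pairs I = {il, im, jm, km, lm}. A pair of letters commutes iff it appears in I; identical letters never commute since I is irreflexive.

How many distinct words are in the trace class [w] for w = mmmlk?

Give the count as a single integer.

10

piece 0:m — minimal
piece 1:m rests on {0:m}
piece 2:m rests on {1:m}
piece 3:l — minimal
piece 4:k rests on {3:l}
minimal pieces: {0:m, 3:l}
ways to finish when only these pieces remain (= sum over removing one remaining piece with nothing left below it):
  1 left: {2}→1  {4}→1
  2 left: {1,2}→1  {2,4}→2  {3,4}→1
  3 left: {0,1,2}→1  {1,2,4}→3  {2,3,4}→3
  placing 0:m first → 6 extensions
  placing 3:l first → 4 extensions
total linear extensions = 10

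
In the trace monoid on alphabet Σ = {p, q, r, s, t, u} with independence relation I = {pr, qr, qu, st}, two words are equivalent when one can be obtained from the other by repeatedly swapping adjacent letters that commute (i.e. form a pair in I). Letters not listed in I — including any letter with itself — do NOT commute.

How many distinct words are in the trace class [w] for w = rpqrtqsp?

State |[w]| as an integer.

0(r) covers ∅
1(p) covers ∅
2(q) covers 1:p
3(r) covers 0:r
4(t) covers 2:q, 3:r
5(q) covers 4:t
6(s) covers 5:q
7(p) covers 6:s
floor of heap: 0:r, 1:p
completions by unplaced set U, small U first (add the entries for U minus each lowest piece of U):
  |U|=1: {7}:1
  |U|=2: {6,7}:1
  |U|=3: {5,6,7}:1
  |U|=4: {4,5,6,7}:1
  |U|=5: {2,4,5,6,7}:1  {3,4,5,6,7}:1
  |U|=6: {0,3,4,5,6,7}:1  {1,2,4,5,6,7}:1  {2,3,4,5,6,7}:2
  start at 0(r): 3
  start at 1(p): 3
sum over floor = 6

6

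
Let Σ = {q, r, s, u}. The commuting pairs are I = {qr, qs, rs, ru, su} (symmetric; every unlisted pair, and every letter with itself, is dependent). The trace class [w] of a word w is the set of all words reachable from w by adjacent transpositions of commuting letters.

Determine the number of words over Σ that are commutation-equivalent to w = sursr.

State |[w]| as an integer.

30

drop 0:s onto floor
drop 1:u onto floor
drop 2:r onto floor
drop 3:s onto {0:s}
drop 4:r onto {2:r}
ground layer = {0:s, 1:u, 2:r}
drop-orders for the pieces not yet dropped (sum over which currently-grounded one goes next):
  1 to go: {1} 1  {3} 1  {4} 1
  2 to go: {0,3} 1  {1,3} 2  {1,4} 2  {2,4} 1  {3,4} 2
  3 to go: {0,1,3} 3  {0,3,4} 3  {1,2,4} 3  {1,3,4} 6  {2,3,4} 3
  if 0:s drops first: 12 orders
  if 1:u drops first: 6 orders
  if 2:r drops first: 12 orders
heap linearizations: 30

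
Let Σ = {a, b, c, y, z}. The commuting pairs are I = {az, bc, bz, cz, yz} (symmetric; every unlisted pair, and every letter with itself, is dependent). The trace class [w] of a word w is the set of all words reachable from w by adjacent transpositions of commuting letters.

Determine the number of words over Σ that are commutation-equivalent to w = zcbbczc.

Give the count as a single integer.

drop 0:z onto floor
drop 1:c onto floor
drop 2:b onto floor
drop 3:b onto {2:b}
drop 4:c onto {1:c}
drop 5:z onto {0:z}
drop 6:c onto {4:c}
ground layer = {0:z, 1:c, 2:b}
drop-orders for the pieces not yet dropped (sum over which currently-grounded one goes next):
  1 to go: {3} 1  {5} 1  {6} 1
  2 to go: {0,5} 1  {2,3} 1  {3,5} 2  {3,6} 2  {4,6} 1  {5,6} 2
  3 to go: {0,3,5} 3  {0,5,6} 3  {1,4,6} 1  {2,3,5} 3  {2,3,6} 3  {3,4,6} 3  {3,5,6} 6  {4,5,6} 3
  4 to go: {0,2,3,5} 6  {0,3,5,6} 12  {0,4,5,6} 6  {1,3,4,6} 4  {1,4,5,6} 4  {2,3,4,6} 6  {2,3,5,6} 12  {3,4,5,6} 12
  5 to go: {0,1,4,5,6} 10  {0,2,3,5,6} 30  {0,3,4,5,6} 30  {1,2,3,4,6} 10  {1,3,4,5,6} 20  {2,3,4,5,6} 30
  if 0:z drops first: 60 orders
  if 1:c drops first: 90 orders
  if 2:b drops first: 60 orders
heap linearizations: 210

210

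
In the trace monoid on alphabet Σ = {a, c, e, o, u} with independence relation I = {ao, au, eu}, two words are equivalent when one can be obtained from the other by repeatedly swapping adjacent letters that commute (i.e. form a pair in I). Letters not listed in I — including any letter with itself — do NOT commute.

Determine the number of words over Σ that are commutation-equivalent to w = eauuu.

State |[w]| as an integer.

10

0(e) covers ∅
1(a) covers 0:e
2(u) covers ∅
3(u) covers 2:u
4(u) covers 3:u
floor of heap: 0:e, 2:u
completions by unplaced set U, small U first (add the entries for U minus each lowest piece of U):
  |U|=1: {1}:1  {4}:1
  |U|=2: {0,1}:1  {1,4}:2  {3,4}:1
  |U|=3: {0,1,4}:3  {1,3,4}:3  {2,3,4}:1
  start at 0(e): 4
  start at 2(u): 6
sum over floor = 10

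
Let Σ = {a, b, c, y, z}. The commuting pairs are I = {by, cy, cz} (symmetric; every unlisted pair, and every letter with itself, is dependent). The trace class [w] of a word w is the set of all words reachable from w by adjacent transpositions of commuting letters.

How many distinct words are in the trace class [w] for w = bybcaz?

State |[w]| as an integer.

0(b) covers ∅
1(y) covers ∅
2(b) covers 0:b
3(c) covers 2:b
4(a) covers 1:y, 3:c
5(z) covers 4:a
floor of heap: 0:b, 1:y
completions by unplaced set U, small U first (add the entries for U minus each lowest piece of U):
  |U|=1: {5}:1
  |U|=2: {4,5}:1
  |U|=3: {1,4,5}:1  {3,4,5}:1
  |U|=4: {1,3,4,5}:2  {2,3,4,5}:1
  start at 0(b): 3
  start at 1(y): 1
sum over floor = 4

4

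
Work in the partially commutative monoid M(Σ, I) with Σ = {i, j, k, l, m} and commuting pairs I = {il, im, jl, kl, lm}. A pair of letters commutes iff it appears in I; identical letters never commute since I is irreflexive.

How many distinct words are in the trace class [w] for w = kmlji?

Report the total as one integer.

5

#0=k has no predecessor
#1=m depends on [0:k]
#2=l has no predecessor
#3=j depends on [1:m]
#4=i depends on [3:j]
sources: [0:k, 2:l]
N(rest) = Σ N(rest − s) over sources s of rest; N(one piece) = 1:
  size 1 → [2]=1  [4]=1
  size 2 → [2,4]=2  [3,4]=1
  size 3 → [1,3,4]=1  [2,3,4]=3
  first=0(k) contributes 4
  first=2(l) contributes 1
|[w]| = 5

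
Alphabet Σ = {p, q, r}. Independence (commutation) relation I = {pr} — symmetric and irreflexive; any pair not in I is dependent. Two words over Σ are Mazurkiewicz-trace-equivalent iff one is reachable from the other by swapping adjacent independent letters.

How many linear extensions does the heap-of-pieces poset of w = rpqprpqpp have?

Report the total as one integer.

6

#0=r has no predecessor
#1=p has no predecessor
#2=q depends on [0:r, 1:p]
#3=p depends on [2:q]
#4=r depends on [2:q]
#5=p depends on [3:p]
#6=q depends on [4:r, 5:p]
#7=p depends on [6:q]
#8=p depends on [7:p]
sources: [0:r, 1:p]
N(rest) = Σ N(rest − s) over sources s of rest; N(one piece) = 1:
  size 1 → [8]=1
  size 2 → [7,8]=1
  size 3 → [6,7,8]=1
  size 4 → [4,6,7,8]=1  [5,6,7,8]=1
  size 5 → [3,5,6,7,8]=1  [4,5,6,7,8]=2
  size 6 → [3,4,5,6,7,8]=3
  size 7 → [2,3,4,5,6,7,8]=3
  first=0(r) contributes 3
  first=1(p) contributes 3
|[w]| = 6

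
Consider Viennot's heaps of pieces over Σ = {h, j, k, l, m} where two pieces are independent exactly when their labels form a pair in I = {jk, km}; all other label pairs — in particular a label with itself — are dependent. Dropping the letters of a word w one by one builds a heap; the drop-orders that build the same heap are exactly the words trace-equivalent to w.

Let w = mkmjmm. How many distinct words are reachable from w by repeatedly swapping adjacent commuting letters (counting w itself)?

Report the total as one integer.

0(m) covers ∅
1(k) covers ∅
2(m) covers 0:m
3(j) covers 2:m
4(m) covers 3:j
5(m) covers 4:m
floor of heap: 0:m, 1:k
completions by unplaced set U, small U first (add the entries for U minus each lowest piece of U):
  |U|=1: {1}:1  {5}:1
  |U|=2: {1,5}:2  {4,5}:1
  |U|=3: {1,4,5}:3  {3,4,5}:1
  |U|=4: {1,3,4,5}:4  {2,3,4,5}:1
  start at 0(m): 5
  start at 1(k): 1
sum over floor = 6

6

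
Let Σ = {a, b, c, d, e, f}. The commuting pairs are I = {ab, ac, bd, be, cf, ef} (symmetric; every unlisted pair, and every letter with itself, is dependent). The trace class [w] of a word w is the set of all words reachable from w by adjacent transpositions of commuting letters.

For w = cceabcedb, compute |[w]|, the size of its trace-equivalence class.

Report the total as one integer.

17

#0=c has no predecessor
#1=c depends on [0:c]
#2=e depends on [1:c]
#3=a depends on [2:e]
#4=b depends on [1:c]
#5=c depends on [2:e, 4:b]
#6=e depends on [3:a, 5:c]
#7=d depends on [6:e]
#8=b depends on [5:c]
sources: [0:c]
N(rest) = Σ N(rest − s) over sources s of rest; N(one piece) = 1:
  size 1 → [7]=1  [8]=1
  size 2 → [6,7]=1  [7,8]=2
  size 3 → [3,6,7]=1  [6,7,8]=3
  size 4 → [3,6,7,8]=4  [5,6,7,8]=3
  size 5 → [3,5,6,7,8]=7  [4,5,6,7,8]=3
  size 6 → [2,3,5,6,7,8]=7  [3,4,5,6,7,8]=10
  size 7 → [2,3,4,5,6,7,8]=17
  first=0(c) contributes 17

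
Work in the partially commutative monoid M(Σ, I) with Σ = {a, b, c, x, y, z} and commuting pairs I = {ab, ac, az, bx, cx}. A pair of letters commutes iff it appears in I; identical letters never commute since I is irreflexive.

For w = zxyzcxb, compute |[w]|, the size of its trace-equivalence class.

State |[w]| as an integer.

3

#0=z has no predecessor
#1=x depends on [0:z]
#2=y depends on [1:x]
#3=z depends on [2:y]
#4=c depends on [3:z]
#5=x depends on [3:z]
#6=b depends on [4:c]
sources: [0:z]
N(rest) = Σ N(rest − s) over sources s of rest; N(one piece) = 1:
  size 1 → [5]=1  [6]=1
  size 2 → [4,6]=1  [5,6]=2
  size 3 → [4,5,6]=3
  size 4 → [3,4,5,6]=3
  size 5 → [2,3,4,5,6]=3
  first=0(z) contributes 3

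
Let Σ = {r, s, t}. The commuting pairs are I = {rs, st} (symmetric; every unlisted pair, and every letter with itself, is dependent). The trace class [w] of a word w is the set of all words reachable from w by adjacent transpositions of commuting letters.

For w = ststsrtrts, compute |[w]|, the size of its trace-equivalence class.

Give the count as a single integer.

0(s) covers ∅
1(t) covers ∅
2(s) covers 0:s
3(t) covers 1:t
4(s) covers 2:s
5(r) covers 3:t
6(t) covers 5:r
7(r) covers 6:t
8(t) covers 7:r
9(s) covers 4:s
floor of heap: 0:s, 1:t
completions by unplaced set U, small U first (add the entries for U minus each lowest piece of U):
  |U|=1: {8}:1  {9}:1
  |U|=2: {4,9}:1  {7,8}:1  {8,9}:2
  |U|=3: {2,4,9}:1  {4,8,9}:3  {6,7,8}:1  {7,8,9}:3
  |U|=4: {0,2,4,9}:1  {2,4,8,9}:4  {4,7,8,9}:6  {5,6,7,8}:1  {6,7,8,9}:4
  |U|=5: {0,2,4,8,9}:5  {2,4,7,8,9}:10  {3,5,6,7,8}:1  {4,6,7,8,9}:10  {5,6,7,8,9}:5
  |U|=6: {0,2,4,7,8,9}:15  {1,3,5,6,7,8}:1  {2,4,6,7,8,9}:20  {3,5,6,7,8,9}:6  {4,5,6,7,8,9}:15
  |U|=7: {0,2,4,6,7,8,9}:35  {1,3,5,6,7,8,9}:7  {2,4,5,6,7,8,9}:35  {3,4,5,6,7,8,9}:21
  |U|=8: {0,2,4,5,6,7,8,9}:70  {1,3,4,5,6,7,8,9}:28  {2,3,4,5,6,7,8,9}:56
  start at 0(s): 84
  start at 1(t): 126
sum over floor = 210

210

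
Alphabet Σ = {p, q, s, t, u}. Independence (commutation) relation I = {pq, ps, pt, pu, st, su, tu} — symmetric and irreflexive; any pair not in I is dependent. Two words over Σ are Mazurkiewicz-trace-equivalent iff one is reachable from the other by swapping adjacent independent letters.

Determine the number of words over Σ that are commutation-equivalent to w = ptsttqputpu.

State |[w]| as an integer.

#0=p has no predecessor
#1=t has no predecessor
#2=s has no predecessor
#3=t depends on [1:t]
#4=t depends on [3:t]
#5=q depends on [2:s, 4:t]
#6=p depends on [0:p]
#7=u depends on [5:q]
#8=t depends on [5:q]
#9=p depends on [6:p]
#10=u depends on [7:u]
sources: [0:p, 1:t, 2:s]
N(rest) = Σ N(rest − s) over sources s of rest; N(one piece) = 1:
  size 1 → [8]=1  [9]=1  [10]=1
  size 2 → [6,9]=1  [7,10]=1  [8,9]=2  [8,10]=2  [9,10]=2
  size 3 → [0,6,9]=1  [6,8,9]=3  [6,9,10]=3  [7,8,10]=3  [7,9,10]=3  [8,9,10]=6
  size 4 → [0,6,8,9]=4  [0,6,9,10]=4  [5,7,8,10]=3  [6,7,9,10]=6  [6,8,9,10]=12  [7,8,9,10]=12
  size 5 → [0,6,7,9,10]=10  [0,6,8,9,10]=20  [2,5,7,8,10]=3  [4,5,7,8,10]=3  [5,7,8,9,10]=15  [6,7,8,9,10]=30
  size 6 → [0,6,7,8,9,10]=60  [2,4,5,7,8,10]=6  [2,5,7,8,9,10]=18  [3,4,5,7,8,10]=3  [4,5,7,8,9,10]=18  [5,6,7,8,9,10]=45
  size 7 → [0,5,6,7,8,9,10]=105  [1,3,4,5,7,8,10]=3  [2,3,4,5,7,8,10]=9  [2,4,5,7,8,9,10]=42  [2,5,6,7,8,9,10]=63  [3,4,5,7,8,9,10]=21  [4,5,6,7,8,9,10]=63
  size 8 → [0,2,5,6,7,8,9,10]=168  [0,4,5,6,7,8,9,10]=168  [1,2,3,4,5,7,8,10]=12  [1,3,4,5,7,8,9,10]=24  [2,3,4,5,7,8,9,10]=72  [2,4,5,6,7,8,9,10]=168  [3,4,5,6,7,8,9,10]=84
  size 9 → [0,2,4,5,6,7,8,9,10]=504  [0,3,4,5,6,7,8,9,10]=252  [1,2,3,4,5,7,8,9,10]=108  [1,3,4,5,6,7,8,9,10]=108  [2,3,4,5,6,7,8,9,10]=324
  first=0(p) contributes 540
  first=1(t) contributes 1080
  first=2(s) contributes 360
|[w]| = 1980

1980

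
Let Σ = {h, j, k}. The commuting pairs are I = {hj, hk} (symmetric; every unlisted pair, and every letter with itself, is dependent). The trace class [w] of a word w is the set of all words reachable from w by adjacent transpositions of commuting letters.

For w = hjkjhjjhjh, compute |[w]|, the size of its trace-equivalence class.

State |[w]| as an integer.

drop 0:h onto floor
drop 1:j onto floor
drop 2:k onto {1:j}
drop 3:j onto {2:k}
drop 4:h onto {0:h}
drop 5:j onto {3:j}
drop 6:j onto {5:j}
drop 7:h onto {4:h}
drop 8:j onto {6:j}
drop 9:h onto {7:h}
ground layer = {0:h, 1:j}
drop-orders for the pieces not yet dropped (sum over which currently-grounded one goes next):
  1 to go: {8} 1  {9} 1
  2 to go: {6,8} 1  {7,9} 1  {8,9} 2
  3 to go: {4,7,9} 1  {5,6,8} 1  {6,8,9} 3  {7,8,9} 3
  4 to go: {0,4,7,9} 1  {3,5,6,8} 1  {4,7,8,9} 4  {5,6,8,9} 4  {6,7,8,9} 6
  5 to go: {0,4,7,8,9} 5  {2,3,5,6,8} 1  {3,5,6,8,9} 5  {4,6,7,8,9} 10  {5,6,7,8,9} 10
  6 to go: {0,4,6,7,8,9} 15  {1,2,3,5,6,8} 1  {2,3,5,6,8,9} 6  {3,5,6,7,8,9} 15  {4,5,6,7,8,9} 20
  7 to go: {0,4,5,6,7,8,9} 35  {1,2,3,5,6,8,9} 7  {2,3,5,6,7,8,9} 21  {3,4,5,6,7,8,9} 35
  8 to go: {0,3,4,5,6,7,8,9} 70  {1,2,3,5,6,7,8,9} 28  {2,3,4,5,6,7,8,9} 56
  if 0:h drops first: 84 orders
  if 1:j drops first: 126 orders
heap linearizations: 210

210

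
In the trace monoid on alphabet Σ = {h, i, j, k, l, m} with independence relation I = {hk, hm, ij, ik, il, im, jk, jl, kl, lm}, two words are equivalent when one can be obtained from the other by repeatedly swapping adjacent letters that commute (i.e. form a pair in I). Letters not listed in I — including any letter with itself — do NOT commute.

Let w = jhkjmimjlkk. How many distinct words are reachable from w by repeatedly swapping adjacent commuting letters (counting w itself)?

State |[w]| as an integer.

piece 0:j — minimal
piece 1:h rests on {0:j}
piece 2:k — minimal
piece 3:j rests on {1:h}
piece 4:m rests on {2:k, 3:j}
piece 5:i rests on {1:h}
piece 6:m rests on {4:m}
piece 7:j rests on {6:m}
piece 8:l rests on {1:h}
piece 9:k rests on {6:m}
piece 10:k rests on {9:k}
minimal pieces: {0:j, 2:k}
ways to finish when only these pieces remain (= sum over removing one remaining piece with nothing left below it):
  1 left: {5}→1  {7}→1  {8}→1  {10}→1
  2 left: {5,7}→2  {5,8}→2  {5,10}→2  {7,8}→2  {7,10}→2  {8,10}→2  {9,10}→1
  3 left: {5,7,8}→6  {5,7,10}→6  {5,8,10}→6  {5,9,10}→3  {7,8,10}→6  {7,9,10}→3  {8,9,10}→3
  4 left: {5,7,8,10}→24  {5,7,9,10}→12  {5,8,9,10}→12  {6,7,9,10}→3  {7,8,9,10}→12
  5 left: {4,6,7,9,10}→3  {5,6,7,9,10}→15  {5,7,8,9,10}→60  {6,7,8,9,10}→15
  6 left: {2,4,6,7,9,10}→3  {3,4,6,7,9,10}→3  {4,5,6,7,9,10}→18  {4,6,7,8,9,10}→18  {5,6,7,8,9,10}→90
  7 left: {2,3,4,6,7,9,10}→6  {2,4,5,6,7,9,10}→21  {2,4,6,7,8,9,10}→21  {3,4,5,6,7,9,10}→21  {3,4,6,7,8,9,10}→21  {4,5,6,7,8,9,10}→126
  8 left: {2,3,4,5,6,7,9,10}→48  {2,3,4,6,7,8,9,10}→48  {2,4,5,6,7,8,9,10}→168  {3,4,5,6,7,8,9,10}→168
  9 left: {1,3,4,5,6,7,8,9,10}→168  {2,3,4,5,6,7,8,9,10}→432
  placing 0:j first → 600 extensions
  placing 2:k first → 168 extensions
total linear extensions = 768

768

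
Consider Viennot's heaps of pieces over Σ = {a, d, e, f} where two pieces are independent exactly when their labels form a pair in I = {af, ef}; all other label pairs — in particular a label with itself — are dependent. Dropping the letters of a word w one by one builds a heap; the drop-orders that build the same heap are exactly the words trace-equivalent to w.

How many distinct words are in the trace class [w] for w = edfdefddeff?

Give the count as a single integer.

drop 0:e onto floor
drop 1:d onto {0:e}
drop 2:f onto {1:d}
drop 3:d onto {2:f}
drop 4:e onto {3:d}
drop 5:f onto {3:d}
drop 6:d onto {4:e, 5:f}
drop 7:d onto {6:d}
drop 8:e onto {7:d}
drop 9:f onto {7:d}
drop 10:f onto {9:f}
ground layer = {0:e}
drop-orders for the pieces not yet dropped (sum over which currently-grounded one goes next):
  1 to go: {8} 1  {10} 1
  2 to go: {8,10} 2  {9,10} 1
  3 to go: {8,9,10} 3
  4 to go: {7,8,9,10} 3
  5 to go: {6,7,8,9,10} 3
  6 to go: {4,6,7,8,9,10} 3  {5,6,7,8,9,10} 3
  7 to go: {4,5,6,7,8,9,10} 6
  8 to go: {3,4,5,6,7,8,9,10} 6
  9 to go: {2,3,4,5,6,7,8,9,10} 6
  if 0:e drops first: 6 orders

6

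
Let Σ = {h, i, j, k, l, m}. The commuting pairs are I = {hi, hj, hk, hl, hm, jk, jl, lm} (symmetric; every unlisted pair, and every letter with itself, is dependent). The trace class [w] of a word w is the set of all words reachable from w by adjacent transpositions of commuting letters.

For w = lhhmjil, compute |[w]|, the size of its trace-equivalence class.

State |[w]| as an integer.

63

#0=l has no predecessor
#1=h has no predecessor
#2=h depends on [1:h]
#3=m has no predecessor
#4=j depends on [3:m]
#5=i depends on [0:l, 4:j]
#6=l depends on [5:i]
sources: [0:l, 1:h, 3:m]
N(rest) = Σ N(rest − s) over sources s of rest; N(one piece) = 1:
  size 1 → [2]=1  [6]=1
  size 2 → [1,2]=1  [2,6]=2  [5,6]=1
  size 3 → [0,5,6]=1  [1,2,6]=3  [2,5,6]=3  [4,5,6]=1
  size 4 → [0,2,5,6]=4  [0,4,5,6]=2  [1,2,5,6]=6  [2,4,5,6]=4  [3,4,5,6]=1
  size 5 → [0,1,2,5,6]=10  [0,2,4,5,6]=10  [0,3,4,5,6]=3  [1,2,4,5,6]=10  [2,3,4,5,6]=5
  first=0(l) contributes 15
  first=1(h) contributes 18
  first=3(m) contributes 30
|[w]| = 63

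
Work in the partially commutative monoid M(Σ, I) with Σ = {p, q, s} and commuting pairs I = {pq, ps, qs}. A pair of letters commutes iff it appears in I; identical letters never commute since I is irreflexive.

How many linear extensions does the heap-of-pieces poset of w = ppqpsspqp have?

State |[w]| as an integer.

0(p) covers ∅
1(p) covers 0:p
2(q) covers ∅
3(p) covers 1:p
4(s) covers ∅
5(s) covers 4:s
6(p) covers 3:p
7(q) covers 2:q
8(p) covers 6:p
floor of heap: 0:p, 2:q, 4:s
completions by unplaced set U, small U first (add the entries for U minus each lowest piece of U):
  |U|=1: {5}:1  {7}:1  {8}:1
  |U|=2: {2,7}:1  {4,5}:1  {5,7}:2  {5,8}:2  {6,8}:1  {7,8}:2
  |U|=3: {2,5,7}:3  {2,7,8}:3  {3,6,8}:1  {4,5,7}:3  {4,5,8}:3  {5,6,8}:3  {5,7,8}:6  {6,7,8}:3
  |U|=4: {1,3,6,8}:1  {2,4,5,7}:6  {2,5,7,8}:12  {2,6,7,8}:6  {3,5,6,8}:4  {3,6,7,8}:4  {4,5,6,8}:6  {4,5,7,8}:12  {5,6,7,8}:12
  |U|=5: {0,1,3,6,8}:1  {1,3,5,6,8}:5  {1,3,6,7,8}:5  {2,3,6,7,8}:10  {2,4,5,7,8}:30  {2,5,6,7,8}:30  {3,4,5,6,8}:10  {3,5,6,7,8}:20  {4,5,6,7,8}:30
  |U|=6: {0,1,3,5,6,8}:6  {0,1,3,6,7,8}:6  {1,2,3,6,7,8}:15  {1,3,4,5,6,8}:15  {1,3,5,6,7,8}:30  {2,3,5,6,7,8}:60  {2,4,5,6,7,8}:90  {3,4,5,6,7,8}:60
  |U|=7: {0,1,2,3,6,7,8}:21  {0,1,3,4,5,6,8}:21  {0,1,3,5,6,7,8}:42  {1,2,3,5,6,7,8}:105  {1,3,4,5,6,7,8}:105  {2,3,4,5,6,7,8}:210
  start at 0(p): 420
  start at 2(q): 168
  start at 4(s): 168
sum over floor = 756

756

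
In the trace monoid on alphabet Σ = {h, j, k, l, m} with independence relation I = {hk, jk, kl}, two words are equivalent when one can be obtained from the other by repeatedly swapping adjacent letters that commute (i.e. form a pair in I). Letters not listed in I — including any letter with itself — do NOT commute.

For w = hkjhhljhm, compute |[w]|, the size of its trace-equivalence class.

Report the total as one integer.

piece 0:h — minimal
piece 1:k — minimal
piece 2:j rests on {0:h}
piece 3:h rests on {2:j}
piece 4:h rests on {3:h}
piece 5:l rests on {4:h}
piece 6:j rests on {5:l}
piece 7:h rests on {6:j}
piece 8:m rests on {1:k, 7:h}
minimal pieces: {0:h, 1:k}
ways to finish when only these pieces remain (= sum over removing one remaining piece with nothing left below it):
  1 left: {8}→1
  2 left: {1,8}→1  {7,8}→1
  3 left: {1,7,8}→2  {6,7,8}→1
  4 left: {1,6,7,8}→3  {5,6,7,8}→1
  5 left: {1,5,6,7,8}→4  {4,5,6,7,8}→1
  6 left: {1,4,5,6,7,8}→5  {3,4,5,6,7,8}→1
  7 left: {1,3,4,5,6,7,8}→6  {2,3,4,5,6,7,8}→1
  placing 0:h first → 7 extensions
  placing 1:k first → 1 extensions
total linear extensions = 8

8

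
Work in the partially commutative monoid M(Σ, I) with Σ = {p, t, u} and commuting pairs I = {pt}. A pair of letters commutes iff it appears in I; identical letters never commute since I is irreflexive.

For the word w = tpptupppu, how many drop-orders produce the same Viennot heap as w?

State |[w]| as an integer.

6

0(t) covers ∅
1(p) covers ∅
2(p) covers 1:p
3(t) covers 0:t
4(u) covers 2:p, 3:t
5(p) covers 4:u
6(p) covers 5:p
7(p) covers 6:p
8(u) covers 7:p
floor of heap: 0:t, 1:p
completions by unplaced set U, small U first (add the entries for U minus each lowest piece of U):
  |U|=1: {8}:1
  |U|=2: {7,8}:1
  |U|=3: {6,7,8}:1
  |U|=4: {5,6,7,8}:1
  |U|=5: {4,5,6,7,8}:1
  |U|=6: {2,4,5,6,7,8}:1  {3,4,5,6,7,8}:1
  |U|=7: {0,3,4,5,6,7,8}:1  {1,2,4,5,6,7,8}:1  {2,3,4,5,6,7,8}:2
  start at 0(t): 3
  start at 1(p): 3
sum over floor = 6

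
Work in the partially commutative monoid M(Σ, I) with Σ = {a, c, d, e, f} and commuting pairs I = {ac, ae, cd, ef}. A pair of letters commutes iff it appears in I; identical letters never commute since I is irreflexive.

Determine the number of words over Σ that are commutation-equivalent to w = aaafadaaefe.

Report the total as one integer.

10

drop 0:a onto floor
drop 1:a onto {0:a}
drop 2:a onto {1:a}
drop 3:f onto {2:a}
drop 4:a onto {3:f}
drop 5:d onto {4:a}
drop 6:a onto {5:d}
drop 7:a onto {6:a}
drop 8:e onto {5:d}
drop 9:f onto {7:a}
drop 10:e onto {8:e}
ground layer = {0:a}
drop-orders for the pieces not yet dropped (sum over which currently-grounded one goes next):
  1 to go: {9} 1  {10} 1
  2 to go: {7,9} 1  {8,10} 1  {9,10} 2
  3 to go: {6,7,9} 1  {7,9,10} 3  {8,9,10} 3
  4 to go: {6,7,9,10} 4  {7,8,9,10} 6
  5 to go: {6,7,8,9,10} 10
  6 to go: {5,6,7,8,9,10} 10
  7 to go: {4,5,6,7,8,9,10} 10
  8 to go: {3,4,5,6,7,8,9,10} 10
  9 to go: {2,3,4,5,6,7,8,9,10} 10
  if 0:a drops first: 10 orders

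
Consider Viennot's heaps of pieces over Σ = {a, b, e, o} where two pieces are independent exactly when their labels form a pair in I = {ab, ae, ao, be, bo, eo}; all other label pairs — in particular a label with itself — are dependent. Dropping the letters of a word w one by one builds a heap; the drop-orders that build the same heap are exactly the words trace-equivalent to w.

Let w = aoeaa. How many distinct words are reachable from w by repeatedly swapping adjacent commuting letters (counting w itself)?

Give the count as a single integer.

20

piece 0:a — minimal
piece 1:o — minimal
piece 2:e — minimal
piece 3:a rests on {0:a}
piece 4:a rests on {3:a}
minimal pieces: {0:a, 1:o, 2:e}
ways to finish when only these pieces remain (= sum over removing one remaining piece with nothing left below it):
  1 left: {1}→1  {2}→1  {4}→1
  2 left: {1,2}→2  {1,4}→2  {2,4}→2  {3,4}→1
  3 left: {0,3,4}→1  {1,2,4}→6  {1,3,4}→3  {2,3,4}→3
  placing 0:a first → 12 extensions
  placing 1:o first → 4 extensions
  placing 2:e first → 4 extensions
total linear extensions = 20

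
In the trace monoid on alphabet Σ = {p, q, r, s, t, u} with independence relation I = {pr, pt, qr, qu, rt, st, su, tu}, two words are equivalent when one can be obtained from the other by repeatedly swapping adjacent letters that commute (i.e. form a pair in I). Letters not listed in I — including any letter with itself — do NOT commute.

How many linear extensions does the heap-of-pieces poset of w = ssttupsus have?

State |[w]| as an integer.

324

drop 0:s onto floor
drop 1:s onto {0:s}
drop 2:t onto floor
drop 3:t onto {2:t}
drop 4:u onto floor
drop 5:p onto {1:s, 4:u}
drop 6:s onto {5:p}
drop 7:u onto {5:p}
drop 8:s onto {6:s}
ground layer = {0:s, 2:t, 4:u}
drop-orders for the pieces not yet dropped (sum over which currently-grounded one goes next):
  1 to go: {3} 1  {7} 1  {8} 1
  2 to go: {2,3} 1  {3,7} 2  {3,8} 2  {6,8} 1  {7,8} 2
  3 to go: {2,3,7} 3  {2,3,8} 3  {3,6,8} 3  {3,7,8} 6  {6,7,8} 3
  4 to go: {2,3,6,8} 6  {2,3,7,8} 12  {3,6,7,8} 12  {5,6,7,8} 3
  5 to go: {1,5,6,7,8} 3  {2,3,6,7,8} 30  {3,5,6,7,8} 15  {4,5,6,7,8} 3
  6 to go: {0,1,5,6,7,8} 3  {1,3,5,6,7,8} 18  {1,4,5,6,7,8} 6  {2,3,5,6,7,8} 45  {3,4,5,6,7,8} 18
  7 to go: {0,1,3,5,6,7,8} 21  {0,1,4,5,6,7,8} 9  {1,2,3,5,6,7,8} 63  {1,3,4,5,6,7,8} 42  {2,3,4,5,6,7,8} 63
  if 0:s drops first: 168 orders
  if 2:t drops first: 72 orders
  if 4:u drops first: 84 orders
heap linearizations: 324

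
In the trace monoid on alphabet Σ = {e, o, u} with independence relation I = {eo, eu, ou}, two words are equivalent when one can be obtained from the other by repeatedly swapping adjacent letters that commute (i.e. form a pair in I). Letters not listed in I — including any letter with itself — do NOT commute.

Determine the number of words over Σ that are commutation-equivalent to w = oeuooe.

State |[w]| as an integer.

0(o) covers ∅
1(e) covers ∅
2(u) covers ∅
3(o) covers 0:o
4(o) covers 3:o
5(e) covers 1:e
floor of heap: 0:o, 1:e, 2:u
completions by unplaced set U, small U first (add the entries for U minus each lowest piece of U):
  |U|=1: {2}:1  {4}:1  {5}:1
  |U|=2: {1,5}:1  {2,4}:2  {2,5}:2  {3,4}:1  {4,5}:2
  |U|=3: {0,3,4}:1  {1,2,5}:3  {1,4,5}:3  {2,3,4}:3  {2,4,5}:6  {3,4,5}:3
  |U|=4: {0,2,3,4}:4  {0,3,4,5}:4  {1,2,4,5}:12  {1,3,4,5}:6  {2,3,4,5}:12
  start at 0(o): 30
  start at 1(e): 20
  start at 2(u): 10
sum over floor = 60

60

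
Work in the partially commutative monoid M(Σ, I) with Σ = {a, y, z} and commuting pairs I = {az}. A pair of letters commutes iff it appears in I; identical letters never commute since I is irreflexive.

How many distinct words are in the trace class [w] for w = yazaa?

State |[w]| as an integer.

piece 0:y — minimal
piece 1:a rests on {0:y}
piece 2:z rests on {0:y}
piece 3:a rests on {1:a}
piece 4:a rests on {3:a}
minimal pieces: {0:y}
ways to finish when only these pieces remain (= sum over removing one remaining piece with nothing left below it):
  1 left: {2}→1  {4}→1
  2 left: {2,4}→2  {3,4}→1
  3 left: {1,3,4}→1  {2,3,4}→3
  placing 0:y first → 4 extensions

4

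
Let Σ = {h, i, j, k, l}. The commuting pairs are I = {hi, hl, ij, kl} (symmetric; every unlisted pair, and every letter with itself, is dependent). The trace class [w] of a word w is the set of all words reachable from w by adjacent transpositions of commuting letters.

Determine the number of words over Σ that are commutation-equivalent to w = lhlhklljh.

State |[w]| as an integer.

35

piece 0:l — minimal
piece 1:h — minimal
piece 2:l rests on {0:l}
piece 3:h rests on {1:h}
piece 4:k rests on {3:h}
piece 5:l rests on {2:l}
piece 6:l rests on {5:l}
piece 7:j rests on {4:k, 6:l}
piece 8:h rests on {7:j}
minimal pieces: {0:l, 1:h}
ways to finish when only these pieces remain (= sum over removing one remaining piece with nothing left below it):
  1 left: {8}→1
  2 left: {7,8}→1
  3 left: {4,7,8}→1  {6,7,8}→1
  4 left: {3,4,7,8}→1  {4,6,7,8}→2  {5,6,7,8}→1
  5 left: {1,3,4,7,8}→1  {2,5,6,7,8}→1  {3,4,6,7,8}→3  {4,5,6,7,8}→3
  6 left: {0,2,5,6,7,8}→1  {1,3,4,6,7,8}→4  {2,4,5,6,7,8}→4  {3,4,5,6,7,8}→6
  7 left: {0,2,4,5,6,7,8}→5  {1,3,4,5,6,7,8}→10  {2,3,4,5,6,7,8}→10
  placing 0:l first → 20 extensions
  placing 1:h first → 15 extensions
total linear extensions = 35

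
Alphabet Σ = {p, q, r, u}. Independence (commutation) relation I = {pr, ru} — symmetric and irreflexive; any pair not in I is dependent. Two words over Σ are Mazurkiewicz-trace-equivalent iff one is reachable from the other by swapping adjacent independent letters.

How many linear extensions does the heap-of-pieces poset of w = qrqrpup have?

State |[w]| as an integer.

#0=q has no predecessor
#1=r depends on [0:q]
#2=q depends on [1:r]
#3=r depends on [2:q]
#4=p depends on [2:q]
#5=u depends on [4:p]
#6=p depends on [5:u]
sources: [0:q]
N(rest) = Σ N(rest − s) over sources s of rest; N(one piece) = 1:
  size 1 → [3]=1  [6]=1
  size 2 → [3,6]=2  [5,6]=1
  size 3 → [3,5,6]=3  [4,5,6]=1
  size 4 → [3,4,5,6]=4
  size 5 → [2,3,4,5,6]=4
  first=0(q) contributes 4

4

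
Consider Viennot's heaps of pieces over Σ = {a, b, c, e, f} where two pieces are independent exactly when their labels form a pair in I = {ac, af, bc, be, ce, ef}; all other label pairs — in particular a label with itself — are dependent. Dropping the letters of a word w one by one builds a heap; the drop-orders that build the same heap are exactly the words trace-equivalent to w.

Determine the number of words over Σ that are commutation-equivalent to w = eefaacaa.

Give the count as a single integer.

0(e) covers ∅
1(e) covers 0:e
2(f) covers ∅
3(a) covers 1:e
4(a) covers 3:a
5(c) covers 2:f
6(a) covers 4:a
7(a) covers 6:a
floor of heap: 0:e, 2:f
completions by unplaced set U, small U first (add the entries for U minus each lowest piece of U):
  |U|=1: {5}:1  {7}:1
  |U|=2: {2,5}:1  {5,7}:2  {6,7}:1
  |U|=3: {2,5,7}:3  {4,6,7}:1  {5,6,7}:3
  |U|=4: {2,5,6,7}:6  {3,4,6,7}:1  {4,5,6,7}:4
  |U|=5: {1,3,4,6,7}:1  {2,4,5,6,7}:10  {3,4,5,6,7}:5
  |U|=6: {0,1,3,4,6,7}:1  {1,3,4,5,6,7}:6  {2,3,4,5,6,7}:15
  start at 0(e): 21
  start at 2(f): 7
sum over floor = 28

28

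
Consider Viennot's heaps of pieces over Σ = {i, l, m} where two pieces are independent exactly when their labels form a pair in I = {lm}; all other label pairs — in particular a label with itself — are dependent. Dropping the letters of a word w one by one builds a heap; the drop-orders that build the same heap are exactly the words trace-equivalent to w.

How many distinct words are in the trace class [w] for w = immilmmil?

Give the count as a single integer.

0(i) covers ∅
1(m) covers 0:i
2(m) covers 1:m
3(i) covers 2:m
4(l) covers 3:i
5(m) covers 3:i
6(m) covers 5:m
7(i) covers 4:l, 6:m
8(l) covers 7:i
floor of heap: 0:i
completions by unplaced set U, small U first (add the entries for U minus each lowest piece of U):
  |U|=1: {8}:1
  |U|=2: {7,8}:1
  |U|=3: {4,7,8}:1  {6,7,8}:1
  |U|=4: {4,6,7,8}:2  {5,6,7,8}:1
  |U|=5: {4,5,6,7,8}:3
  |U|=6: {3,4,5,6,7,8}:3
  |U|=7: {2,3,4,5,6,7,8}:3
  start at 0(i): 3

3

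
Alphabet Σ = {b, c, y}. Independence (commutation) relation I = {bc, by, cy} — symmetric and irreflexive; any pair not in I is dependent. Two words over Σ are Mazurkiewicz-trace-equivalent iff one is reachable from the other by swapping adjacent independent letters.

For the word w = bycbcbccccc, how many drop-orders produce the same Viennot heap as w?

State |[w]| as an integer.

piece 0:b — minimal
piece 1:y — minimal
piece 2:c — minimal
piece 3:b rests on {0:b}
piece 4:c rests on {2:c}
piece 5:b rests on {3:b}
piece 6:c rests on {4:c}
piece 7:c rests on {6:c}
piece 8:c rests on {7:c}
piece 9:c rests on {8:c}
piece 10:c rests on {9:c}
minimal pieces: {0:b, 1:y, 2:c}
ways to finish when only these pieces remain (= sum over removing one remaining piece with nothing left below it):
  1 left: {1}→1  {5}→1  {10}→1
  2 left: {1,5}→2  {1,10}→2  {3,5}→1  {5,10}→2  {9,10}→1
  3 left: {0,3,5}→1  {1,3,5}→3  {1,5,10}→6  {1,9,10}→3  {3,5,10}→3  {5,9,10}→3  {8,9,10}→1
  4 left: {0,1,3,5}→4  {0,3,5,10}→4  {1,3,5,10}→12  {1,5,9,10}→12  {1,8,9,10}→4  {3,5,9,10}→6  {5,8,9,10}→4  {7,8,9,10}→1
  5 left: {0,1,3,5,10}→20  {0,3,5,9,10}→10  {1,3,5,9,10}→30  {1,5,8,9,10}→20  {1,7,8,9,10}→5  {3,5,8,9,10}→10  {5,7,8,9,10}→5  {6,7,8,9,10}→1
  6 left: {0,1,3,5,9,10}→60  {0,3,5,8,9,10}→20  {1,3,5,8,9,10}→60  {1,5,7,8,9,10}→30  {1,6,7,8,9,10}→6  {3,5,7,8,9,10}→15  {4,6,7,8,9,10}→1  {5,6,7,8,9,10}→6
  7 left: {0,1,3,5,8,9,10}→140  {0,3,5,7,8,9,10}→35  {1,3,5,7,8,9,10}→105  {1,4,6,7,8,9,10}→7  {1,5,6,7,8,9,10}→42  {2,4,6,7,8,9,10}→1  {3,5,6,7,8,9,10}→21  {4,5,6,7,8,9,10}→7
  8 left: {0,1,3,5,7,8,9,10}→280  {0,3,5,6,7,8,9,10}→56  {1,2,4,6,7,8,9,10}→8  {1,3,5,6,7,8,9,10}→168  {1,4,5,6,7,8,9,10}→56  {2,4,5,6,7,8,9,10}→8  {3,4,5,6,7,8,9,10}→28
  9 left: {0,1,3,5,6,7,8,9,10}→504  {0,3,4,5,6,7,8,9,10}→84  {1,2,4,5,6,7,8,9,10}→72  {1,3,4,5,6,7,8,9,10}→252  {2,3,4,5,6,7,8,9,10}→36
  placing 0:b first → 360 extensions
  placing 1:y first → 120 extensions
  placing 2:c first → 840 extensions
total linear extensions = 1320

1320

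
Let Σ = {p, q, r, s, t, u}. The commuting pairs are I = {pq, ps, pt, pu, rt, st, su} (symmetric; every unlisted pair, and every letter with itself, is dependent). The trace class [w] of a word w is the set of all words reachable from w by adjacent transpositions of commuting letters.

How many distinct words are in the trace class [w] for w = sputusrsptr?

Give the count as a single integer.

690

piece 0:s — minimal
piece 1:p — minimal
piece 2:u — minimal
piece 3:t rests on {2:u}
piece 4:u rests on {3:t}
piece 5:s rests on {0:s}
piece 6:r rests on {1:p, 4:u, 5:s}
piece 7:s rests on {6:r}
piece 8:p rests on {6:r}
piece 9:t rests on {4:u}
piece 10:r rests on {7:s, 8:p}
minimal pieces: {0:s, 1:p, 2:u}
ways to finish when only these pieces remain (= sum over removing one remaining piece with nothing left below it):
  1 left: {9}→1  {10}→1
  2 left: {7,10}→1  {8,10}→1  {9,10}→2
  3 left: {7,8,10}→2  {7,9,10}→3  {8,9,10}→3
  4 left: {6,7,8,10}→2  {7,8,9,10}→8
  5 left: {1,6,7,8,10}→2  {5,6,7,8,10}→2  {6,7,8,9,10}→10
  6 left: {0,5,6,7,8,10}→2  {1,5,6,7,8,10}→4  {1,6,7,8,9,10}→12  {4,6,7,8,9,10}→10  {5,6,7,8,9,10}→12
  7 left: {0,1,5,6,7,8,10}→6  {0,5,6,7,8,9,10}→14  {1,4,6,7,8,9,10}→22  {1,5,6,7,8,9,10}→28  {3,4,6,7,8,9,10}→10  {4,5,6,7,8,9,10}→22
  8 left: {0,1,5,6,7,8,9,10}→48  {0,4,5,6,7,8,9,10}→36  {1,3,4,6,7,8,9,10}→32  {1,4,5,6,7,8,9,10}→72  {2,3,4,6,7,8,9,10}→10  {3,4,5,6,7,8,9,10}→32
  9 left: {0,1,4,5,6,7,8,9,10}→156  {0,3,4,5,6,7,8,9,10}→68  {1,2,3,4,6,7,8,9,10}→42  {1,3,4,5,6,7,8,9,10}→136  {2,3,4,5,6,7,8,9,10}→42
  placing 0:s first → 220 extensions
  placing 1:p first → 110 extensions
  placing 2:u first → 360 extensions
total linear extensions = 690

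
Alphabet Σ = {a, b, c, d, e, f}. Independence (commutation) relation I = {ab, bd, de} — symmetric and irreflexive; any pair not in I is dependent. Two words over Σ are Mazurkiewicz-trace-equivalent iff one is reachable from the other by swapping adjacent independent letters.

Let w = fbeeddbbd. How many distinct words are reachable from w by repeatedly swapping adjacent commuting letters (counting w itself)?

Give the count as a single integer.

56

piece 0:f — minimal
piece 1:b rests on {0:f}
piece 2:e rests on {1:b}
piece 3:e rests on {2:e}
piece 4:d rests on {0:f}
piece 5:d rests on {4:d}
piece 6:b rests on {3:e}
piece 7:b rests on {6:b}
piece 8:d rests on {5:d}
minimal pieces: {0:f}
ways to finish when only these pieces remain (= sum over removing one remaining piece with nothing left below it):
  1 left: {7}→1  {8}→1
  2 left: {5,8}→1  {6,7}→1  {7,8}→2
  3 left: {3,6,7}→1  {4,5,8}→1  {5,7,8}→3  {6,7,8}→3
  4 left: {2,3,6,7}→1  {3,6,7,8}→4  {4,5,7,8}→4  {5,6,7,8}→6
  5 left: {1,2,3,6,7}→1  {2,3,6,7,8}→5  {3,5,6,7,8}→10  {4,5,6,7,8}→10
  6 left: {1,2,3,6,7,8}→6  {2,3,5,6,7,8}→15  {3,4,5,6,7,8}→20
  7 left: {1,2,3,5,6,7,8}→21  {2,3,4,5,6,7,8}→35
  placing 0:f first → 56 extensions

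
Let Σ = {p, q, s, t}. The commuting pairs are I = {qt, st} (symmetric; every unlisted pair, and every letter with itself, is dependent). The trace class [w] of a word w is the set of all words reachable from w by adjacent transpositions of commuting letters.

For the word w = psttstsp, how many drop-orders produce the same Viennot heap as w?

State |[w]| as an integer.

piece 0:p — minimal
piece 1:s rests on {0:p}
piece 2:t rests on {0:p}
piece 3:t rests on {2:t}
piece 4:s rests on {1:s}
piece 5:t rests on {3:t}
piece 6:s rests on {4:s}
piece 7:p rests on {5:t, 6:s}
minimal pieces: {0:p}
ways to finish when only these pieces remain (= sum over removing one remaining piece with nothing left below it):
  1 left: {7}→1
  2 left: {5,7}→1  {6,7}→1
  3 left: {3,5,7}→1  {4,6,7}→1  {5,6,7}→2
  4 left: {1,4,6,7}→1  {2,3,5,7}→1  {3,5,6,7}→3  {4,5,6,7}→3
  5 left: {1,4,5,6,7}→4  {2,3,5,6,7}→4  {3,4,5,6,7}→6
  6 left: {1,3,4,5,6,7}→10  {2,3,4,5,6,7}→10
  placing 0:p first → 20 extensions

20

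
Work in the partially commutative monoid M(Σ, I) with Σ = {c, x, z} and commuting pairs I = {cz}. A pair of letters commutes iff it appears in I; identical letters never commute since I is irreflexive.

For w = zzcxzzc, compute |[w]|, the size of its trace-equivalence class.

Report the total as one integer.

9

piece 0:z — minimal
piece 1:z rests on {0:z}
piece 2:c — minimal
piece 3:x rests on {1:z, 2:c}
piece 4:z rests on {3:x}
piece 5:z rests on {4:z}
piece 6:c rests on {3:x}
minimal pieces: {0:z, 2:c}
ways to finish when only these pieces remain (= sum over removing one remaining piece with nothing left below it):
  1 left: {5}→1  {6}→1
  2 left: {4,5}→1  {5,6}→2
  3 left: {4,5,6}→3
  4 left: {3,4,5,6}→3
  5 left: {1,3,4,5,6}→3  {2,3,4,5,6}→3
  placing 0:z first → 6 extensions
  placing 2:c first → 3 extensions
total linear extensions = 9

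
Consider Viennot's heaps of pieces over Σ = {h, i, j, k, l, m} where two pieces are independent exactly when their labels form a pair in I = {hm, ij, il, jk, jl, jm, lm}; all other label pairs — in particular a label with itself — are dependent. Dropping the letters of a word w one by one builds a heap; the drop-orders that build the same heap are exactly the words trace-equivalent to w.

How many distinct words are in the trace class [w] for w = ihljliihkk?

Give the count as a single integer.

30

piece 0:i — minimal
piece 1:h rests on {0:i}
piece 2:l rests on {1:h}
piece 3:j rests on {1:h}
piece 4:l rests on {2:l}
piece 5:i rests on {1:h}
piece 6:i rests on {5:i}
piece 7:h rests on {3:j, 4:l, 6:i}
piece 8:k rests on {7:h}
piece 9:k rests on {8:k}
minimal pieces: {0:i}
ways to finish when only these pieces remain (= sum over removing one remaining piece with nothing left below it):
  1 left: {9}→1
  2 left: {8,9}→1
  3 left: {7,8,9}→1
  4 left: {3,7,8,9}→1  {4,7,8,9}→1  {6,7,8,9}→1
  5 left: {2,4,7,8,9}→1  {3,4,7,8,9}→2  {3,6,7,8,9}→2  {4,6,7,8,9}→2  {5,6,7,8,9}→1
  6 left: {2,3,4,7,8,9}→3  {2,4,6,7,8,9}→3  {3,4,6,7,8,9}→6  {3,5,6,7,8,9}→3  {4,5,6,7,8,9}→3
  7 left: {2,3,4,6,7,8,9}→12  {2,4,5,6,7,8,9}→6  {3,4,5,6,7,8,9}→12
  8 left: {2,3,4,5,6,7,8,9}→30
  placing 0:i first → 30 extensions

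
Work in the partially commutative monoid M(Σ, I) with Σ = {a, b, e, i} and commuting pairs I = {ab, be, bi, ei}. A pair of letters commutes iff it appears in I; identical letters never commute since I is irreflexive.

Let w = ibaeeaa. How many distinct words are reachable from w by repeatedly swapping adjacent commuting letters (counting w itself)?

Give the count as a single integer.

7

piece 0:i — minimal
piece 1:b — minimal
piece 2:a rests on {0:i}
piece 3:e rests on {2:a}
piece 4:e rests on {3:e}
piece 5:a rests on {4:e}
piece 6:a rests on {5:a}
minimal pieces: {0:i, 1:b}
ways to finish when only these pieces remain (= sum over removing one remaining piece with nothing left below it):
  1 left: {1}→1  {6}→1
  2 left: {1,6}→2  {5,6}→1
  3 left: {1,5,6}→3  {4,5,6}→1
  4 left: {1,4,5,6}→4  {3,4,5,6}→1
  5 left: {1,3,4,5,6}→5  {2,3,4,5,6}→1
  placing 0:i first → 6 extensions
  placing 1:b first → 1 extensions
total linear extensions = 7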